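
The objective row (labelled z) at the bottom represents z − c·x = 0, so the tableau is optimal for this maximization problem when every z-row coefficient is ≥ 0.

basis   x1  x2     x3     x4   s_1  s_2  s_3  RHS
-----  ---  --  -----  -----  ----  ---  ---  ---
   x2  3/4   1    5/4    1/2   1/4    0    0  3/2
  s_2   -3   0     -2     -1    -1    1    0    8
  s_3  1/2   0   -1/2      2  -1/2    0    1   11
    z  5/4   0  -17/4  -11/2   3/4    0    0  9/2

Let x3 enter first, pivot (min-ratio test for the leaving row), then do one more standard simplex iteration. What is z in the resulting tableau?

Ratio test on column x3 — row 1: (3/2)/(5/4) = 6/5; row 2: entry -2 ≤ 0; row 3: entry -1/2 ≤ 0. Minimum is 6/5 at row 1 (x2 leaves); pivot element 5/4.
Pivot on row 1; the z-row RHS becomes 9/2 − (-17/4)·(6/5) = 48/5.
Next entering variable (most negative z-row entry -19/5): x4.
Ratio test on column x4 — row 1: (6/5)/(2/5) = 3; row 2: entry -1/5 ≤ 0; row 3: (58/5)/(11/5) = 58/11. Minimum is 3 at row 1 (x3 leaves); pivot element 2/5.
After the second pivot the z-row RHS is 48/5 − (-19/5)·3 = 21.

21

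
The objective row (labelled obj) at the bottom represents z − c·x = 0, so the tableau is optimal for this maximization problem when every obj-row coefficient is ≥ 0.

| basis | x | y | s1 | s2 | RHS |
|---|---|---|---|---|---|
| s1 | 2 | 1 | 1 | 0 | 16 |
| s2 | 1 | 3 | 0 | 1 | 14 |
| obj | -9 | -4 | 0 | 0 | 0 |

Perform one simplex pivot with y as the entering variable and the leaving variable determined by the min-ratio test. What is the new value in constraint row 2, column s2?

Ratio test on column y — row 1: 16/1 = 16; row 2: 14/3 = 14/3. Minimum is 14/3 at row 2 (s2 leaves); pivot element 3.
Divide row 2 by 3; eliminate column y from the other rows.
In the new row 2, the s2 entry is the old entry divided by the pivot: 1/3 = 1/3.

1/3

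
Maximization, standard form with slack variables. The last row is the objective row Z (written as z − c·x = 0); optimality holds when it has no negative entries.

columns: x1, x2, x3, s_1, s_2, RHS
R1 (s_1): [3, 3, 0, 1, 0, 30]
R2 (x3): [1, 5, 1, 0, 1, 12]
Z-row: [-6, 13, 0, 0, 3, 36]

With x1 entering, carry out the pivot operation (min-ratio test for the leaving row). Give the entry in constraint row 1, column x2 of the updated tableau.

Ratio test on column x1 — row 1: 30/3 = 10; row 2: 12/1 = 12. Minimum is 10 at row 1 (s_1 leaves); pivot element 3.
Divide row 1 by 3; eliminate column x1 from the other rows.
In the new row 1, the x2 entry is the old entry divided by the pivot: 3/3 = 1.

1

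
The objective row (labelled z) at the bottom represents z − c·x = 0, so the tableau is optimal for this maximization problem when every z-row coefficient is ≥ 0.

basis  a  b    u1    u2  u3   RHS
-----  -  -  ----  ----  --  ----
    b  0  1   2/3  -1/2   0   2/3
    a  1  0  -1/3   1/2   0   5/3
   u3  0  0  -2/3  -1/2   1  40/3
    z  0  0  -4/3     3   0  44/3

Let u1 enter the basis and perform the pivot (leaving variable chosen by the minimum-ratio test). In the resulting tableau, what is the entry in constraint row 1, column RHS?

1

Ratio test on column u1 — row 1: (2/3)/(2/3) = 1; row 2: entry -1/3 ≤ 0; row 3: entry -2/3 ≤ 0. Minimum is 1 at row 1 (b leaves); pivot element 2/3.
Divide row 1 by 2/3; eliminate column u1 from the other rows.
In the new row 1, the RHS entry is the old entry divided by the pivot: (2/3)/(2/3) = 1.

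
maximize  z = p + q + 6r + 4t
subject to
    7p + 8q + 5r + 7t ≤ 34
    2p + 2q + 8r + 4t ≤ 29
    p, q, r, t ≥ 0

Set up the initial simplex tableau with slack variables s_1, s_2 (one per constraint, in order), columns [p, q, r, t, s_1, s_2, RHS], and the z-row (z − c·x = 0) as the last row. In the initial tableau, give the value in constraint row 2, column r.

Constraint 2 has coefficient 8 on r.

8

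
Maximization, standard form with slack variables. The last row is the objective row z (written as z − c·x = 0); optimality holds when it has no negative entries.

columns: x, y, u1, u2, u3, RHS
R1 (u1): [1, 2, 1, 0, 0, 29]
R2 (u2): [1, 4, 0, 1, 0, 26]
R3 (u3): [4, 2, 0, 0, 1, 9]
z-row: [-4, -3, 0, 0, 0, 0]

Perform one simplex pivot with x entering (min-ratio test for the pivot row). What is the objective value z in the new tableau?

9

Ratio test on column x — row 1: 29/1 = 29; row 2: 26/1 = 26; row 3: 9/4 = 9/4. Minimum is 9/4 at row 3 (u3 leaves); pivot element 4.
Pivot on row 3; the z-row RHS becomes 0 − (-4)·(9/4) = 9.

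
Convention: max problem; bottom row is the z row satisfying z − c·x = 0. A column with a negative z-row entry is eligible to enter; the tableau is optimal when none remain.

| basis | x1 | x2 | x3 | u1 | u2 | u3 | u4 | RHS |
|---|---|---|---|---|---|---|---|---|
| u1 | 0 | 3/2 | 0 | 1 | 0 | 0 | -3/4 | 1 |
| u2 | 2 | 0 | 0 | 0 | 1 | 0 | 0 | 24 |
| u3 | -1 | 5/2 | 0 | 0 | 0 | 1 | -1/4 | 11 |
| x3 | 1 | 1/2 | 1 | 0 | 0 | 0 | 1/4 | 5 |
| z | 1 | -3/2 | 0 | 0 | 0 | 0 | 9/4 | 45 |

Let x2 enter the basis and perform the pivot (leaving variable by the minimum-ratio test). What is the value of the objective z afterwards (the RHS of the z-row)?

46

Ratio test on column x2 — row 1: 1/(3/2) = 2/3; row 2: entry 0 ≤ 0; row 3: 11/(5/2) = 22/5; row 4: 5/(1/2) = 10. Minimum is 2/3 at row 1 (u1 leaves); pivot element 3/2.
Pivot on row 1; the z-row RHS becomes 45 − (-3/2)·(2/3) = 46.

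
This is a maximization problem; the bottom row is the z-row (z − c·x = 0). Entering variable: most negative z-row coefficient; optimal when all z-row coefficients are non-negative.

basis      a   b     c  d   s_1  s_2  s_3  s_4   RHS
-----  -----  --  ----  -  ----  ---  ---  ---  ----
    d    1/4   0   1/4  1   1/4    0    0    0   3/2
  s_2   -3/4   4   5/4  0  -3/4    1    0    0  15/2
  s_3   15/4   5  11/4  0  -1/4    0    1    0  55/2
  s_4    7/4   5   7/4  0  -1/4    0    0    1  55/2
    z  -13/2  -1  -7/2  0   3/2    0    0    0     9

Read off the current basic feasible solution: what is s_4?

55/2

s_4 is basic (row 4); its value is the RHS of that row, 55/2.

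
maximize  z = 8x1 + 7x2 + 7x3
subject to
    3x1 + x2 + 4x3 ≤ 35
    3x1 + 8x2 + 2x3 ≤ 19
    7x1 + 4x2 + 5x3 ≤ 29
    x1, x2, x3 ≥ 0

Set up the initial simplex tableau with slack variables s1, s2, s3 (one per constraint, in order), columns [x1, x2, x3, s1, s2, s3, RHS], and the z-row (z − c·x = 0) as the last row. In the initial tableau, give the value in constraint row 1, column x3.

Constraint 1 has coefficient 4 on x3.

4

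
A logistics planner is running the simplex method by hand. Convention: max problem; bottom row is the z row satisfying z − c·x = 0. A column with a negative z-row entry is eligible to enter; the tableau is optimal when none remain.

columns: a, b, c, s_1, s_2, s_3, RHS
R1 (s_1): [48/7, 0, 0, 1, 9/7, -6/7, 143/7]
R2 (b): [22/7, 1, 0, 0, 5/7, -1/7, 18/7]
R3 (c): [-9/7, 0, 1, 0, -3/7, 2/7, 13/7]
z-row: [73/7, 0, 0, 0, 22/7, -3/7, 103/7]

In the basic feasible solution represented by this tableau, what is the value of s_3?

0

s_3 is not in the basis, so in the current basic feasible solution s_3 = 0.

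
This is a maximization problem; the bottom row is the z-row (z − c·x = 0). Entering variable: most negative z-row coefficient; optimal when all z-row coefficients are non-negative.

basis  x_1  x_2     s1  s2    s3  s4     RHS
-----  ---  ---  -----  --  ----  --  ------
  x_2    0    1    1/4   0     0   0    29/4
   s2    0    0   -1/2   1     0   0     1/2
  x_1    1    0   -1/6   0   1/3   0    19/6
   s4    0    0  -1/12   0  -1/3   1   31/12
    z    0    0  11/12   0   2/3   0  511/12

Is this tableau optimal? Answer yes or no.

Every z-row coefficient is ≥ 0, so the tableau is optimal.

yes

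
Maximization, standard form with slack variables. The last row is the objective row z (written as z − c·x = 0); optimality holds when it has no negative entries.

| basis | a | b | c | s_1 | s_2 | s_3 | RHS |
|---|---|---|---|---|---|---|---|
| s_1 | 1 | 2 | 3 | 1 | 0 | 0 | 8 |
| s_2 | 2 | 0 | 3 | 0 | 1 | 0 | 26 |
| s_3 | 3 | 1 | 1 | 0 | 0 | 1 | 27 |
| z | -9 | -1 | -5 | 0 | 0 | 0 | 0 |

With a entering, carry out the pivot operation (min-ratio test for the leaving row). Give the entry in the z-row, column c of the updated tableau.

Ratio test on column a — row 1: 8/1 = 8; row 2: 26/2 = 13; row 3: 27/3 = 9. Minimum is 8 at row 1 (s_1 leaves); pivot element 1.
Divide row 1 by 1; eliminate column a from the other rows.
z-row update in column c: -5 − (-9)·3 = 22.

22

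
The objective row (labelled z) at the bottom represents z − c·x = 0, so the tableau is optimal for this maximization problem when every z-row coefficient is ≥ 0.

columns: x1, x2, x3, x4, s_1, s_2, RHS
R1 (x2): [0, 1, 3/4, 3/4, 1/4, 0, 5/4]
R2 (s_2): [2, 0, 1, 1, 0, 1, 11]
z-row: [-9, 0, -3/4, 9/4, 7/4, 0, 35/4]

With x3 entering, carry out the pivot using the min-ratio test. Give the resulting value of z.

10

Ratio test on column x3 — row 1: (5/4)/(3/4) = 5/3; row 2: 11/1 = 11. Minimum is 5/3 at row 1 (x2 leaves); pivot element 3/4.
Pivot on row 1; the z-row RHS becomes 35/4 − (-3/4)·(5/3) = 10.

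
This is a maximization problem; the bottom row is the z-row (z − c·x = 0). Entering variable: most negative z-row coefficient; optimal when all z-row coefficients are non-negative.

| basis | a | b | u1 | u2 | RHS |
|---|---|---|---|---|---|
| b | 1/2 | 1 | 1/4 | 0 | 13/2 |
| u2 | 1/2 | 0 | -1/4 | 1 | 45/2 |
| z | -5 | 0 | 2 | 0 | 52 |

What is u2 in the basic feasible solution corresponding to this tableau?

45/2

u2 is basic (row 2); its value is the RHS of that row, 45/2.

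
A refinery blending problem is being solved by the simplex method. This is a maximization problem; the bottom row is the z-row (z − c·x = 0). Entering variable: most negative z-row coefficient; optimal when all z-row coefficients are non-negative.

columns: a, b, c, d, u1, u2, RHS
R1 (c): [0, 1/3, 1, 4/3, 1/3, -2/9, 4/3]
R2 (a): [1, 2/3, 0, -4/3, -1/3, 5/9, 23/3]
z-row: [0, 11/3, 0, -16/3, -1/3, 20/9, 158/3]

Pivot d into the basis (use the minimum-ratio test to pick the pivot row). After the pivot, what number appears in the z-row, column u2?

4/3

Ratio test on column d — row 1: (4/3)/(4/3) = 1; row 2: entry -4/3 ≤ 0. Minimum is 1 at row 1 (c leaves); pivot element 4/3.
Divide row 1 by 4/3; eliminate column d from the other rows.
z-row update in column u2: 20/9 − (-16/3)·(-1/6) = 4/3.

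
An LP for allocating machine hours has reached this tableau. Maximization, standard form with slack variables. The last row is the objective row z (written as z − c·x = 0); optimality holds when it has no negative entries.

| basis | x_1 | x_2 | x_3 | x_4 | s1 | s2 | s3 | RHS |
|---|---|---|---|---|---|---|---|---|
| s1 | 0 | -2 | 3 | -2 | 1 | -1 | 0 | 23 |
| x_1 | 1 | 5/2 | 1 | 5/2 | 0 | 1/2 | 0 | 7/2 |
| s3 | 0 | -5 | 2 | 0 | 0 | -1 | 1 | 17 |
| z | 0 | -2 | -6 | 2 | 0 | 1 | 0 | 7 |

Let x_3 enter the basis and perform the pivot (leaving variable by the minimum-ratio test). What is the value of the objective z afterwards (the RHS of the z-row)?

28

Ratio test on column x_3 — row 1: 23/3 = 23/3; row 2: (7/2)/1 = 7/2; row 3: 17/2 = 17/2. Minimum is 7/2 at row 2 (x_1 leaves); pivot element 1.
Pivot on row 2; the z-row RHS becomes 7 − (-6)·(7/2) = 28.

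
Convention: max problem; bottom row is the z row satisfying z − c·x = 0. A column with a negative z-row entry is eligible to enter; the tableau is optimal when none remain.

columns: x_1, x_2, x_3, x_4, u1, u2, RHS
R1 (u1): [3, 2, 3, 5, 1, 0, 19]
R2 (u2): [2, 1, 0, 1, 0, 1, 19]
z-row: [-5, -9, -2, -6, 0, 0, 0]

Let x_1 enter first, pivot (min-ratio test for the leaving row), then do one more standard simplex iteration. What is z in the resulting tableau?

171/2

Ratio test on column x_1 — row 1: 19/3 = 19/3; row 2: 19/2 = 19/2. Minimum is 19/3 at row 1 (u1 leaves); pivot element 3.
Pivot on row 1; the z-row RHS becomes 0 − (-5)·(19/3) = 95/3.
Next entering variable (most negative z-row entry -17/3): x_2.
Ratio test on column x_2 — row 1: (19/3)/(2/3) = 19/2; row 2: entry -1/3 ≤ 0. Minimum is 19/2 at row 1 (x_1 leaves); pivot element 2/3.
After the second pivot the z-row RHS is 95/3 − (-17/3)·(19/2) = 171/2.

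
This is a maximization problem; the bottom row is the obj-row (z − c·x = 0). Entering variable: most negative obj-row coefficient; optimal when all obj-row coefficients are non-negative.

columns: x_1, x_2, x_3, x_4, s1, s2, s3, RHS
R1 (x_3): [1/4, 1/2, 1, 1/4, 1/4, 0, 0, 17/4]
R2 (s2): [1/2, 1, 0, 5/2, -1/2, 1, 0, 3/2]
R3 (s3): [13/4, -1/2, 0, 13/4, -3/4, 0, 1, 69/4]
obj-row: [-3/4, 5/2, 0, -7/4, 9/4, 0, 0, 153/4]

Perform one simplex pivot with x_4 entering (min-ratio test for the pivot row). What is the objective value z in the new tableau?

393/10

Ratio test on column x_4 — row 1: (17/4)/(1/4) = 17; row 2: (3/2)/(5/2) = 3/5; row 3: (69/4)/(13/4) = 69/13. Minimum is 3/5 at row 2 (s2 leaves); pivot element 5/2.
Pivot on row 2; the obj-row RHS becomes 153/4 − (-7/4)·(3/5) = 393/10.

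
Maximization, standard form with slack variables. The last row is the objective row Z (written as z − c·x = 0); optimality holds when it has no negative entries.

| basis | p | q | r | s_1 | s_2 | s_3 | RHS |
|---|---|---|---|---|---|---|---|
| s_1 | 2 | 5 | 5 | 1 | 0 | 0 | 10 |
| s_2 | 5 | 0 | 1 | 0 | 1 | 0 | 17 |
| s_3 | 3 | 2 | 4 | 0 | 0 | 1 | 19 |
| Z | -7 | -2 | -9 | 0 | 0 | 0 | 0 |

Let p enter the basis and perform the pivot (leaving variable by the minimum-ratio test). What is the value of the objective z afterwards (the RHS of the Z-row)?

Ratio test on column p — row 1: 10/2 = 5; row 2: 17/5 = 17/5; row 3: 19/3 = 19/3. Minimum is 17/5 at row 2 (s_2 leaves); pivot element 5.
Pivot on row 2; the Z-row RHS becomes 0 − (-7)·(17/5) = 119/5.

119/5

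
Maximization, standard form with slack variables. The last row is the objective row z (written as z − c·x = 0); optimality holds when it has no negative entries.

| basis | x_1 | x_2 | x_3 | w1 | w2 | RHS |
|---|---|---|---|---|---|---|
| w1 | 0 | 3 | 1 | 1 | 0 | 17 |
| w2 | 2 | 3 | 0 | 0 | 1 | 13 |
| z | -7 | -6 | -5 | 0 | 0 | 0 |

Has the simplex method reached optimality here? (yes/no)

no

The z-row has a negative entry -7 in column x_1, so it is not optimal.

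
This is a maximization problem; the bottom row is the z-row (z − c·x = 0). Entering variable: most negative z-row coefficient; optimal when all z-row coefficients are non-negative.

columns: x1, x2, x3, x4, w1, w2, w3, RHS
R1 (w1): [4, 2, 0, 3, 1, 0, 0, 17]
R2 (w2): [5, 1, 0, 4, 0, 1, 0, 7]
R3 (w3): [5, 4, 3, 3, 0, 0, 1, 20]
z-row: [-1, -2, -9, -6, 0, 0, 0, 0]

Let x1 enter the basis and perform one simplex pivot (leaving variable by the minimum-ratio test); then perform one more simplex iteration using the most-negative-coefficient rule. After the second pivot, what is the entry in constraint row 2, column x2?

Ratio test on column x1 — row 1: 17/4 = 17/4; row 2: 7/5 = 7/5; row 3: 20/5 = 4. Minimum is 7/5 at row 2 (w2 leaves); pivot element 5.
Divide row 2 by 5; eliminate column x1 from the other rows.
Second iteration: most negative z-row entry is -9 in column x3, so x3 enters.
Ratio test on column x3 — row 1: entry 0 ≤ 0; row 2: entry 0 ≤ 0; row 3: 13/3 = 13/3. Minimum is 13/3 at row 3 (w3 leaves); pivot element 3.
Divide row 3 by 3; eliminate column x3 from the other rows.
After both pivots, the entry at constraint row 2, column x2 is 1/5.

1/5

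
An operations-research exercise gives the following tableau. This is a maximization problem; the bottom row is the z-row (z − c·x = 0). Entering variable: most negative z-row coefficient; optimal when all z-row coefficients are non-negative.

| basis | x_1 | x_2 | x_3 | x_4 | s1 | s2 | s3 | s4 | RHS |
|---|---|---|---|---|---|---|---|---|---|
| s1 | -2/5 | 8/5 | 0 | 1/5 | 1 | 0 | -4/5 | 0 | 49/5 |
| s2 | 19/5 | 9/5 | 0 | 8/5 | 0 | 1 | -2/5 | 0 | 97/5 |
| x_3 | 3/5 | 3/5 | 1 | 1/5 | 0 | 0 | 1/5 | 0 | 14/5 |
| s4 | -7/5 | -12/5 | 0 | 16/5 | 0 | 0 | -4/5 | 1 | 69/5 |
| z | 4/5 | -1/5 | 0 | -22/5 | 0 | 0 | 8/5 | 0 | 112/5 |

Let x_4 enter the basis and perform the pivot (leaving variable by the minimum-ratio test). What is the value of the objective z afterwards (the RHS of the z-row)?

331/8

Ratio test on column x_4 — row 1: (49/5)/(1/5) = 49; row 2: (97/5)/(8/5) = 97/8; row 3: (14/5)/(1/5) = 14; row 4: (69/5)/(16/5) = 69/16. Minimum is 69/16 at row 4 (s4 leaves); pivot element 16/5.
Pivot on row 4; the z-row RHS becomes 112/5 − (-22/5)·(69/16) = 331/8.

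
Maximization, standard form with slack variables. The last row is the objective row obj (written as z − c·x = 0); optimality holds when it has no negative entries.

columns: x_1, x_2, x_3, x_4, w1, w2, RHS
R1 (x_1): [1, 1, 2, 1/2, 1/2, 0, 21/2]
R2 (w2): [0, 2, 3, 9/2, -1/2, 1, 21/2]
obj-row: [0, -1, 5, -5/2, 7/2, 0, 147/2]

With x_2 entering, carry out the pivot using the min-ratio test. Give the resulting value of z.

Ratio test on column x_2 — row 1: (21/2)/1 = 21/2; row 2: (21/2)/2 = 21/4. Minimum is 21/4 at row 2 (w2 leaves); pivot element 2.
Pivot on row 2; the obj-row RHS becomes 147/2 − (-1)·(21/4) = 315/4.

315/4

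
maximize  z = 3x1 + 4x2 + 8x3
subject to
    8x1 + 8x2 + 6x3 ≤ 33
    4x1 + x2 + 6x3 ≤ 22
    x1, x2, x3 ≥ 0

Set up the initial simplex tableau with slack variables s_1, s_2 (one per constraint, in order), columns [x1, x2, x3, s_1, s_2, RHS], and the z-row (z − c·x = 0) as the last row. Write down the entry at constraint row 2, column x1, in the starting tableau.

4

Constraint 2 has coefficient 4 on x1.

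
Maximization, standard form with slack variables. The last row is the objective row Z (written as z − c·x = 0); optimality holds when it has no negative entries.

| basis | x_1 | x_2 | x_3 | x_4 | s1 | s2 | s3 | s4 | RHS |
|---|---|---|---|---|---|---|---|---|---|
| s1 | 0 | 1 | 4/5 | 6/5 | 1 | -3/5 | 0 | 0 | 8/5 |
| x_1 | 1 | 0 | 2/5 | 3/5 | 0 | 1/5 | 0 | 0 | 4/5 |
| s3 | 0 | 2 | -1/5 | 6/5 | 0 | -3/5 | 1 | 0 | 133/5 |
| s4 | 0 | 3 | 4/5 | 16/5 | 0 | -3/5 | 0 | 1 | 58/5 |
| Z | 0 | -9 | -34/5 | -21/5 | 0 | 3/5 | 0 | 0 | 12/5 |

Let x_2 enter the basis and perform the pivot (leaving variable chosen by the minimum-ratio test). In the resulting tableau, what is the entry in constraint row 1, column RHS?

8/5

Ratio test on column x_2 — row 1: (8/5)/1 = 8/5; row 2: entry 0 ≤ 0; row 3: (133/5)/2 = 133/10; row 4: (58/5)/3 = 58/15. Minimum is 8/5 at row 1 (s1 leaves); pivot element 1.
Divide row 1 by 1; eliminate column x_2 from the other rows.
In the new row 1, the RHS entry is the old entry divided by the pivot: (8/5)/1 = 8/5.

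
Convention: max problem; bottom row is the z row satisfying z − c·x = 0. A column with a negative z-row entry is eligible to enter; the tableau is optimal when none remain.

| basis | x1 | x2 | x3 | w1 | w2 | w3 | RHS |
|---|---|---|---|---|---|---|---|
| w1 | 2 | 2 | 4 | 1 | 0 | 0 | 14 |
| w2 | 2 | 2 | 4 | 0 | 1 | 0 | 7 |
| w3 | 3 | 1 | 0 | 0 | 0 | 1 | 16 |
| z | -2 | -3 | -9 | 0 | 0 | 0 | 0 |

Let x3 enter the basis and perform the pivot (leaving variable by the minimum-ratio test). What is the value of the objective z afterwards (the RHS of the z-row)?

Ratio test on column x3 — row 1: 14/4 = 7/2; row 2: 7/4 = 7/4; row 3: entry 0 ≤ 0. Minimum is 7/4 at row 2 (w2 leaves); pivot element 4.
Pivot on row 2; the z-row RHS becomes 0 − (-9)·(7/4) = 63/4.

63/4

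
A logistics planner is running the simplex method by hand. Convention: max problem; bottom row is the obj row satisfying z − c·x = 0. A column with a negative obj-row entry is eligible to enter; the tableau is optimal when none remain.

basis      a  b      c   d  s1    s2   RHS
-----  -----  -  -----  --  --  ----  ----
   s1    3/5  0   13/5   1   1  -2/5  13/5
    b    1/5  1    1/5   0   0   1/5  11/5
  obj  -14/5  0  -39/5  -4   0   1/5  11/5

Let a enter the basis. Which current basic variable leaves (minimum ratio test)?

Column a entries and ratios — s1: (13/5)/(3/5) = 13/3; b: (11/5)/(1/5) = 11.
Smallest ratio is 13/3 in the row of s1, so s1 leaves.

s1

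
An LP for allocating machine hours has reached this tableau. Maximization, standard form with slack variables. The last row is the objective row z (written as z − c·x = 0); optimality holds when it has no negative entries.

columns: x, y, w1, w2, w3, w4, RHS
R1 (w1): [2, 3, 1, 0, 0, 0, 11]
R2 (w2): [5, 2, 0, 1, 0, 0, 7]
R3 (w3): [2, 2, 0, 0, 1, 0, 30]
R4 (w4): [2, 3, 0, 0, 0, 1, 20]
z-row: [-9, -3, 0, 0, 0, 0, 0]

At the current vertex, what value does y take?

y is not in the basis, so in the current basic feasible solution y = 0.

0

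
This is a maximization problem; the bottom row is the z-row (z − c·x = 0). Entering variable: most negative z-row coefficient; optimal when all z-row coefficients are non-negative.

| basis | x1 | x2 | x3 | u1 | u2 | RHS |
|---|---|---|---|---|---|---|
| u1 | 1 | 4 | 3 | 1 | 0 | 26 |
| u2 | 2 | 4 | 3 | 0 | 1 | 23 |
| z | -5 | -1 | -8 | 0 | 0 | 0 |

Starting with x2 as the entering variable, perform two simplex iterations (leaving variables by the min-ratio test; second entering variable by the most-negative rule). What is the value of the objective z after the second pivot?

184/3

Ratio test on column x2 — row 1: 26/4 = 13/2; row 2: 23/4 = 23/4. Minimum is 23/4 at row 2 (u2 leaves); pivot element 4.
Pivot on row 2; the z-row RHS becomes 0 − (-1)·(23/4) = 23/4.
Next entering variable (most negative z-row entry -29/4): x3.
Ratio test on column x3 — row 1: entry 0 ≤ 0; row 2: (23/4)/(3/4) = 23/3. Minimum is 23/3 at row 2 (x2 leaves); pivot element 3/4.
After the second pivot the z-row RHS is 23/4 − (-29/4)·(23/3) = 184/3.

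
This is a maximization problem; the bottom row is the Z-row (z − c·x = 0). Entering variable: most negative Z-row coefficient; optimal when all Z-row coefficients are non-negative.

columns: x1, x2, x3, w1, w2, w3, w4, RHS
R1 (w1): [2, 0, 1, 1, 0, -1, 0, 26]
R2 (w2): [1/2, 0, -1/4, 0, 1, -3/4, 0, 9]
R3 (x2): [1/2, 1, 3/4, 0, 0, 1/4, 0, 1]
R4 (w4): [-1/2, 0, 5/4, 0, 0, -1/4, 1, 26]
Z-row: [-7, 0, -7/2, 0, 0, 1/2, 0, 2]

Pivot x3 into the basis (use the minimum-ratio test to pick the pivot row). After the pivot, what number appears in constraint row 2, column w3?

Ratio test on column x3 — row 1: 26/1 = 26; row 2: entry -1/4 ≤ 0; row 3: 1/(3/4) = 4/3; row 4: 26/(5/4) = 104/5. Minimum is 4/3 at row 3 (x2 leaves); pivot element 3/4.
Divide row 3 by 3/4; eliminate column x3 from the other rows.
Row 2 update in column w3: -3/4 − (-1/4)·(1/3) = -2/3.

-2/3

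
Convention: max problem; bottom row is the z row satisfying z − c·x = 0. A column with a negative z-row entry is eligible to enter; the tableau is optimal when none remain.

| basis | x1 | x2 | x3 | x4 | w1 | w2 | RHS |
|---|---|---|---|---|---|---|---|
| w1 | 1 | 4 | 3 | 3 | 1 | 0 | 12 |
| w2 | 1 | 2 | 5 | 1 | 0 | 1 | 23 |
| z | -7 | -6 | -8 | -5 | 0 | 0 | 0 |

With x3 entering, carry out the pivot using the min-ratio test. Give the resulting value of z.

32

Ratio test on column x3 — row 1: 12/3 = 4; row 2: 23/5 = 23/5. Minimum is 4 at row 1 (w1 leaves); pivot element 3.
Pivot on row 1; the z-row RHS becomes 0 − (-8)·4 = 32.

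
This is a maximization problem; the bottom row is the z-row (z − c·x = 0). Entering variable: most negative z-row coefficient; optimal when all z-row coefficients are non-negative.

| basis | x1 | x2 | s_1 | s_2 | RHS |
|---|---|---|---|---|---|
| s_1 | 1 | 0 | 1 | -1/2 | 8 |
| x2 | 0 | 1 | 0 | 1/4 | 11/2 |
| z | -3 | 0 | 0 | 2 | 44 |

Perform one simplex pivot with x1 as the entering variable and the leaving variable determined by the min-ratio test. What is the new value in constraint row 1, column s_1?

1

Ratio test on column x1 — row 1: 8/1 = 8; row 2: entry 0 ≤ 0. Minimum is 8 at row 1 (s_1 leaves); pivot element 1.
Divide row 1 by 1; eliminate column x1 from the other rows.
In the new row 1, the s_1 entry is the old entry divided by the pivot: 1/1 = 1.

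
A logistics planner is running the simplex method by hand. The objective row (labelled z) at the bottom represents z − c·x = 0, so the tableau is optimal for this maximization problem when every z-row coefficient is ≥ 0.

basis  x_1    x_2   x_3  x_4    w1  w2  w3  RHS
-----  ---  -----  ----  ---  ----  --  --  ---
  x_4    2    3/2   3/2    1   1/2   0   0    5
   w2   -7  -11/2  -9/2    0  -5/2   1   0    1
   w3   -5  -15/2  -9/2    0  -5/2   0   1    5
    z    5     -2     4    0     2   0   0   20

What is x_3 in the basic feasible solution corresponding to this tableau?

0

x_3 is not in the basis, so in the current basic feasible solution x_3 = 0.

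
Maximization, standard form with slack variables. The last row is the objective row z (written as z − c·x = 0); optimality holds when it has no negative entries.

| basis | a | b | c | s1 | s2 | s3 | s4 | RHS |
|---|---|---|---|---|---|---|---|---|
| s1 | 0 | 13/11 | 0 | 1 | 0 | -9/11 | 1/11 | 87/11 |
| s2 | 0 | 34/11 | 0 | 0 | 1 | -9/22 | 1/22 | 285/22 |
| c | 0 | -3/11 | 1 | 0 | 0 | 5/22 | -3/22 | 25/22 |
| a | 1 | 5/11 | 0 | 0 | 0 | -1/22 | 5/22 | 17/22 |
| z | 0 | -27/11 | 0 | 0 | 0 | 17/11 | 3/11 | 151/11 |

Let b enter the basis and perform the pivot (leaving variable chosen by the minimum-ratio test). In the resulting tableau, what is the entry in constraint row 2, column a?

Ratio test on column b — row 1: (87/11)/(13/11) = 87/13; row 2: (285/22)/(34/11) = 285/68; row 3: entry -3/11 ≤ 0; row 4: (17/22)/(5/11) = 17/10. Minimum is 17/10 at row 4 (a leaves); pivot element 5/11.
Divide row 4 by 5/11; eliminate column b from the other rows.
Row 2 update in column a: 0 − (34/11)·(11/5) = -34/5.

-34/5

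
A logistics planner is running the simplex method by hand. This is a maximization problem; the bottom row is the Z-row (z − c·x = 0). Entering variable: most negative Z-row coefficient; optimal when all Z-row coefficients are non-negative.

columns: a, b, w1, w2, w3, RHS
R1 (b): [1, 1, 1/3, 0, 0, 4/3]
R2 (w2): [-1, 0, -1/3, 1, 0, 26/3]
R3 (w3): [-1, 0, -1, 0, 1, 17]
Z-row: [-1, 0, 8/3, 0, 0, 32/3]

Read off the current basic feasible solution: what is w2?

w2 is basic (row 2); its value is the RHS of that row, 26/3.

26/3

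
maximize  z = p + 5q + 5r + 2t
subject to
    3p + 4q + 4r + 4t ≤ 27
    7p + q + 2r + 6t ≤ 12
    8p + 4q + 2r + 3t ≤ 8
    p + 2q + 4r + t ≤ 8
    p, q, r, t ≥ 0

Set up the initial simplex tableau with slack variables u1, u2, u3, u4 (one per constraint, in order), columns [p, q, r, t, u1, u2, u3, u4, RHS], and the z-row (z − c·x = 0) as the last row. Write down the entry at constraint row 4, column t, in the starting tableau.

1

Constraint 4 has coefficient 1 on t.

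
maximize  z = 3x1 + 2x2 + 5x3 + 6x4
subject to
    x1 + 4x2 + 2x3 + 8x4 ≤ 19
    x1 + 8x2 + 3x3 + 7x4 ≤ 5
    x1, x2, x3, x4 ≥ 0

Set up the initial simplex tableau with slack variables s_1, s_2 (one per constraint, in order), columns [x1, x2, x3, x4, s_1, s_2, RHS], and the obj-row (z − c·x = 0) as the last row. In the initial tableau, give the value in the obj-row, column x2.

-2

The obj-row carries the negated objective coefficients: the x2 entry is -2.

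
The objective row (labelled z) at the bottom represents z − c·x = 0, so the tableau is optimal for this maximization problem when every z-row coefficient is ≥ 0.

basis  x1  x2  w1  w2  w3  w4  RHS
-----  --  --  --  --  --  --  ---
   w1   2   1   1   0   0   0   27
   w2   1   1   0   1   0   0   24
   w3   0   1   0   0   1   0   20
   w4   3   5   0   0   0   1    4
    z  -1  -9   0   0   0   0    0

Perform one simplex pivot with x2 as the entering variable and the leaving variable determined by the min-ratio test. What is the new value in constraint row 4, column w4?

Ratio test on column x2 — row 1: 27/1 = 27; row 2: 24/1 = 24; row 3: 20/1 = 20; row 4: 4/5 = 4/5. Minimum is 4/5 at row 4 (w4 leaves); pivot element 5.
Divide row 4 by 5; eliminate column x2 from the other rows.
In the new row 4, the w4 entry is the old entry divided by the pivot: 1/5 = 1/5.

1/5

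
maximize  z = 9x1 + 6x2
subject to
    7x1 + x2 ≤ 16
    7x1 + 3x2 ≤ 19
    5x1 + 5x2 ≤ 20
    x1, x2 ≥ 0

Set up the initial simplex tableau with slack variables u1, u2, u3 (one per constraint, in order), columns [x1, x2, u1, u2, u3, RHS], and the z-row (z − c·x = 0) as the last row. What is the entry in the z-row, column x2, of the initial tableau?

-6

The z-row carries the negated objective coefficients: the x2 entry is -6.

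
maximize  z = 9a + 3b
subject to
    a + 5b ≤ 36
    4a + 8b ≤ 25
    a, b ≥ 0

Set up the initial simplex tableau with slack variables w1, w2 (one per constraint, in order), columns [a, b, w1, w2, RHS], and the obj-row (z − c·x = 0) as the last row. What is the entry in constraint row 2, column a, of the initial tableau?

4

Constraint 2 has coefficient 4 on a.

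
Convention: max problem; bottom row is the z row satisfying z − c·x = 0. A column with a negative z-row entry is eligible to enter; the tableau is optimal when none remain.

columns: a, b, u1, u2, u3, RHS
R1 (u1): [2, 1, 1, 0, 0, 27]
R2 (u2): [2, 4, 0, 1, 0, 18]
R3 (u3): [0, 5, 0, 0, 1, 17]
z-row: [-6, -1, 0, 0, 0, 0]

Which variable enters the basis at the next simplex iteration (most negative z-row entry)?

a

Negative z-row entries: a: -6, b: -1.
The most negative is -6 in column a, so a enters.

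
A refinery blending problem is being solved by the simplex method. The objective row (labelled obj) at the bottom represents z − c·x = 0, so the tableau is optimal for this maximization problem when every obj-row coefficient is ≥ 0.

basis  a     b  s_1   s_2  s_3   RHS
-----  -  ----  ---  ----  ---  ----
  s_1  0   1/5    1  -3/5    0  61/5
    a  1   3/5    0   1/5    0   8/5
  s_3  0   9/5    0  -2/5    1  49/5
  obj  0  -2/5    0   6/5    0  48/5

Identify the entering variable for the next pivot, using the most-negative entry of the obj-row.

b

Negative obj-row entries: b: -2/5.
The most negative is -2/5 in column b, so b enters.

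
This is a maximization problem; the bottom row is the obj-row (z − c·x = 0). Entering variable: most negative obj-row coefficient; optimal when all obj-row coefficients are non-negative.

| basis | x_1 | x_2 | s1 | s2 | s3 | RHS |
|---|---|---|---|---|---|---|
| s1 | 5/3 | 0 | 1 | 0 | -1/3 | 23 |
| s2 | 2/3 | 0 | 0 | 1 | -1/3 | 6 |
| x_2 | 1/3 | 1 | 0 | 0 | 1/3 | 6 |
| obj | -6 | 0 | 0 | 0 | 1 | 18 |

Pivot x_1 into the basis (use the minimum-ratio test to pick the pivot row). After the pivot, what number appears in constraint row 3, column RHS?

Ratio test on column x_1 — row 1: 23/(5/3) = 69/5; row 2: 6/(2/3) = 9; row 3: 6/(1/3) = 18. Minimum is 9 at row 2 (s2 leaves); pivot element 2/3.
Divide row 2 by 2/3; eliminate column x_1 from the other rows.
Row 3 update in column RHS: 6 − (1/3)·9 = 3.

3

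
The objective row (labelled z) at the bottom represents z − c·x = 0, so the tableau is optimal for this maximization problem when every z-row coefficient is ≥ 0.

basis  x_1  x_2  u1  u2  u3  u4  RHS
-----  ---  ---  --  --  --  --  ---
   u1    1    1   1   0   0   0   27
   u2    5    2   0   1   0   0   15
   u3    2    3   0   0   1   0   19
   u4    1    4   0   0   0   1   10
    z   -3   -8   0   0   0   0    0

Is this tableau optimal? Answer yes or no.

no

The z-row has a negative entry -8 in column x_2, so it is not optimal.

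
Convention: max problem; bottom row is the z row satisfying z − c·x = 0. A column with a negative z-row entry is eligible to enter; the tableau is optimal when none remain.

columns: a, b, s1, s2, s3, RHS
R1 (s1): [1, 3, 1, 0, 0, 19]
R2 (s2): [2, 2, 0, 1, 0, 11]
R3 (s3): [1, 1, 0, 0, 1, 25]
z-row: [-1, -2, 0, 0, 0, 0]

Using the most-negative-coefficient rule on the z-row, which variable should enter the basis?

Negative z-row entries: a: -1, b: -2.
The most negative is -2 in column b, so b enters.

b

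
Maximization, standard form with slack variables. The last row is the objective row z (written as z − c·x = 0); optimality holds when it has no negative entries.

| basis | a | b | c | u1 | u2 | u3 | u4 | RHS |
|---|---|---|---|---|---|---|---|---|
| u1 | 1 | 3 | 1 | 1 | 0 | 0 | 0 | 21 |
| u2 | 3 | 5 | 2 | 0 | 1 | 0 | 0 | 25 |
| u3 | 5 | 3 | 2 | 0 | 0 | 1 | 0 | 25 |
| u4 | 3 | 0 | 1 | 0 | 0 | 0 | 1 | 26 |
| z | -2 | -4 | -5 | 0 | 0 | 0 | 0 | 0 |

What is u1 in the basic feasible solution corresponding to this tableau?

21

u1 is basic (row 1); its value is the RHS of that row, 21.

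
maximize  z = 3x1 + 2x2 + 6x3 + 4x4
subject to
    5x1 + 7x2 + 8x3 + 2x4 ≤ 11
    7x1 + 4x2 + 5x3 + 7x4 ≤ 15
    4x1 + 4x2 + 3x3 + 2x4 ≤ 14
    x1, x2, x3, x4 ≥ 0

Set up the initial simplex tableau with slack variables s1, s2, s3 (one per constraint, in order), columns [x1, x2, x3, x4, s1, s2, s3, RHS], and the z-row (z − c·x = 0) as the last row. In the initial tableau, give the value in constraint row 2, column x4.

7

Constraint 2 has coefficient 7 on x4.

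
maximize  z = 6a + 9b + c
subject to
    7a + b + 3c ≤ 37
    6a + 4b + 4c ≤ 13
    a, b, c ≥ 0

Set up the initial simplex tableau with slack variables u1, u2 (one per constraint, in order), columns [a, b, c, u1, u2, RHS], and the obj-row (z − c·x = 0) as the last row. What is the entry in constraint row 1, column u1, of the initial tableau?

Slack u1 belongs to constraint 1; its column is the unit vector e_1, so the entry in row 1 is 1.

1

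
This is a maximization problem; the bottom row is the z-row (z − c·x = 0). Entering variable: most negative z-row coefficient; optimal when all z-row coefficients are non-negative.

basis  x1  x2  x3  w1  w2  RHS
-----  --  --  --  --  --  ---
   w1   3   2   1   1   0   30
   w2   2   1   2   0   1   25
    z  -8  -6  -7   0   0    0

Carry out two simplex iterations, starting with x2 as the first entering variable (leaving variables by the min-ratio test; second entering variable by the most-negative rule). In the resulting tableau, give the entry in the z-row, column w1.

Ratio test on column x2 — row 1: 30/2 = 15; row 2: 25/1 = 25. Minimum is 15 at row 1 (w1 leaves); pivot element 2.
Divide row 1 by 2; eliminate column x2 from the other rows.
Second iteration: most negative z-row entry is -4 in column x3, so x3 enters.
Ratio test on column x3 — row 1: 15/(1/2) = 30; row 2: 10/(3/2) = 20/3. Minimum is 20/3 at row 2 (w2 leaves); pivot element 3/2.
Divide row 2 by 3/2; eliminate column x3 from the other rows.
After both pivots, the entry at the z-row, column w1 is 5/3.

5/3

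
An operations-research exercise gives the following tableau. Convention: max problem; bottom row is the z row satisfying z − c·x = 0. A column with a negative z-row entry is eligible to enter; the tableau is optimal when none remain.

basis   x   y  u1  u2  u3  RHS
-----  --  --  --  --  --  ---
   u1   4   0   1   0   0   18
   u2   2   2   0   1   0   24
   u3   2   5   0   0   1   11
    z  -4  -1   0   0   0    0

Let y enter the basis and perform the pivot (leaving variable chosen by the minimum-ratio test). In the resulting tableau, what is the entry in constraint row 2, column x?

6/5

Ratio test on column y — row 1: entry 0 ≤ 0; row 2: 24/2 = 12; row 3: 11/5 = 11/5. Minimum is 11/5 at row 3 (u3 leaves); pivot element 5.
Divide row 3 by 5; eliminate column y from the other rows.
Row 2 update in column x: 2 − 2·(2/5) = 6/5.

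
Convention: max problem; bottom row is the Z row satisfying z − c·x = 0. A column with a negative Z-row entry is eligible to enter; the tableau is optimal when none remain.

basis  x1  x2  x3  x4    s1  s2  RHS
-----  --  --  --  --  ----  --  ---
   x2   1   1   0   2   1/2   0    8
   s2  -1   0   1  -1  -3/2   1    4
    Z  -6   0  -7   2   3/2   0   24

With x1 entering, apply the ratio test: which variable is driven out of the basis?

x2

Column x1 entries and ratios — x2: 8/1 = 8; s2: -1 ≤ 0, skip.
Smallest ratio is 8 in the row of x2, so x2 leaves.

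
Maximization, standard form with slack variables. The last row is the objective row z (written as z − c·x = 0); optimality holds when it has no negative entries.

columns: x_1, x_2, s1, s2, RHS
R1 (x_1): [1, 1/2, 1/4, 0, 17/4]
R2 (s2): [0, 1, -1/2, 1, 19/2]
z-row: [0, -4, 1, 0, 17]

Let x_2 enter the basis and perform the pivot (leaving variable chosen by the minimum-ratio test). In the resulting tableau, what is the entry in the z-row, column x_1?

8

Ratio test on column x_2 — row 1: (17/4)/(1/2) = 17/2; row 2: (19/2)/1 = 19/2. Minimum is 17/2 at row 1 (x_1 leaves); pivot element 1/2.
Divide row 1 by 1/2; eliminate column x_2 from the other rows.
z-row update in column x_1: 0 − (-4)·2 = 8.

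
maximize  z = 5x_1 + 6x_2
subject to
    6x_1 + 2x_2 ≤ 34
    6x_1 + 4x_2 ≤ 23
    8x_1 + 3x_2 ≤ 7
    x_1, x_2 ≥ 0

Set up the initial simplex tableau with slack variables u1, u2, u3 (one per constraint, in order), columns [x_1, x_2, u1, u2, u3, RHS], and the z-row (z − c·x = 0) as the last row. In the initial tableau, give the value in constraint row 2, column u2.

1

Slack u2 belongs to constraint 2; its column is the unit vector e_2, so the entry in row 2 is 1.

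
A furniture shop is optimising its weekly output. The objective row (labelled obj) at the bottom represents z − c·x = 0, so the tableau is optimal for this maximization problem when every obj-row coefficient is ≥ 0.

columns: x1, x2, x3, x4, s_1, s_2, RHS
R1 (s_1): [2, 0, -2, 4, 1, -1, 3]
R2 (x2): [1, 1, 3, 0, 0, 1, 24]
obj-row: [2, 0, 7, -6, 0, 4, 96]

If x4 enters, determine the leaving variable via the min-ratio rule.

s_1

Column x4 entries and ratios — s_1: 3/4 = 3/4; x2: 0 ≤ 0, skip.
Smallest ratio is 3/4 in the row of s_1, so s_1 leaves.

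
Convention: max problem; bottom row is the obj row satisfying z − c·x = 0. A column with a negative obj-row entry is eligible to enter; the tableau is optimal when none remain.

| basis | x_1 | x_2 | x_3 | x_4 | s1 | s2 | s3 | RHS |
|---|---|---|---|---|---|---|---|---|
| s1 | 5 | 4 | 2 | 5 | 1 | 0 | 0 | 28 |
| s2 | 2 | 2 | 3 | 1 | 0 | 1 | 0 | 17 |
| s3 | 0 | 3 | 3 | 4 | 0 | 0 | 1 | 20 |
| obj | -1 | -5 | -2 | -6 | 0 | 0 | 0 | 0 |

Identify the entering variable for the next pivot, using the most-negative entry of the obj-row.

Negative obj-row entries: x_1: -1, x_2: -5, x_3: -2, x_4: -6.
The most negative is -6 in column x_4, so x_4 enters.

x_4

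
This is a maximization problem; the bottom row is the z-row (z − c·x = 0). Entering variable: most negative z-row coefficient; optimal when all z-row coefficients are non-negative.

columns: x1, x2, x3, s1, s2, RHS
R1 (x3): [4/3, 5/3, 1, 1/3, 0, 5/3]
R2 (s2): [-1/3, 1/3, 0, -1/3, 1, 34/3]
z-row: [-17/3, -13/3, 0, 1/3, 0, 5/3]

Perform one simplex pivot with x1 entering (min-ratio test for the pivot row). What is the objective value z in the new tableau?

35/4

Ratio test on column x1 — row 1: (5/3)/(4/3) = 5/4; row 2: entry -1/3 ≤ 0. Minimum is 5/4 at row 1 (x3 leaves); pivot element 4/3.
Pivot on row 1; the z-row RHS becomes 5/3 − (-17/3)·(5/4) = 35/4.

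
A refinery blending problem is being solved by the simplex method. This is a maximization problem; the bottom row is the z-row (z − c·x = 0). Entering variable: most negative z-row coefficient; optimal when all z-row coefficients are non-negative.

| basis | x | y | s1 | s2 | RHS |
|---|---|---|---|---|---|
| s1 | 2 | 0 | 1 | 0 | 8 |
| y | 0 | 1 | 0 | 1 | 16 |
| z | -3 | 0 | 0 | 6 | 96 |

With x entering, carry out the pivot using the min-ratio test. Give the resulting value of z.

108

Ratio test on column x — row 1: 8/2 = 4; row 2: entry 0 ≤ 0. Minimum is 4 at row 1 (s1 leaves); pivot element 2.
Pivot on row 1; the z-row RHS becomes 96 − (-3)·4 = 108.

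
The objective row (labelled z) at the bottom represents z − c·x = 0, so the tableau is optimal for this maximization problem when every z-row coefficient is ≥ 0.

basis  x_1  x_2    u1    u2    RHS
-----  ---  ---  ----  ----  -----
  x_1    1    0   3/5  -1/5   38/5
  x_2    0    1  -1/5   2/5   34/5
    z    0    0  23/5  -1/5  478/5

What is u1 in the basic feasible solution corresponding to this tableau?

0

u1 is not in the basis, so in the current basic feasible solution u1 = 0.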